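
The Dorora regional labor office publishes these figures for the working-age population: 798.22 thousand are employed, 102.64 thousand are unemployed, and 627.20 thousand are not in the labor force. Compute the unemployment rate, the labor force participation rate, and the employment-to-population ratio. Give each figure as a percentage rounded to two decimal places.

Labor force = employed + unemployed = 798.22 + 102.64 = 900.86 thousand.
Working-age population = 900.86 + 627.20 = 1,528.06 thousand.
Unemployment rate = 102.64 / 900.86 = 11.39%.
Labor force participation rate = 900.86 / 1,528.06 = 58.95%.
Employment-population ratio = 798.22 / 1,528.06 = 52.24%.

Unemployment rate ≈ 11.39%; labor force participation rate ≈ 58.95%; employment-population ratio ≈ 52.24%.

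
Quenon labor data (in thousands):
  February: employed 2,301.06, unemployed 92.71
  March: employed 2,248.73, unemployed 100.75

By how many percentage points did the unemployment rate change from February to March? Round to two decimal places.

The unemployment rate changed by +0.42 percentage points.

February: labor force = 2,301.06 + 92.71 = 2,393.77; u = 92.71/2,393.77 = 3.87%.
March: labor force = 2,248.73 + 100.75 = 2,349.48; u = 100.75/2,349.48 = 4.29%.
Change = 4.29% − 3.87% = +0.42 pp.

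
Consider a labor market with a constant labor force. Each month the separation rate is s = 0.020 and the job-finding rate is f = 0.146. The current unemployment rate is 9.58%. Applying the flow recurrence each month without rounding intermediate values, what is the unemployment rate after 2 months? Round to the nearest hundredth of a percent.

Unemployment rate after two months ≈ 10.33%.

With a fixed labor force, u_{t+1} = u_t + s·(1−u_t) − f·u_t = u_t·(1−s−f) + s.
Here 1−s−f = 0.834 and s = 0.020.
u_1 = 0.095800 × 0.834 + 0.020 = 0.099897.
u_2 = 0.099897 × 0.834 + 0.020 = 0.103314.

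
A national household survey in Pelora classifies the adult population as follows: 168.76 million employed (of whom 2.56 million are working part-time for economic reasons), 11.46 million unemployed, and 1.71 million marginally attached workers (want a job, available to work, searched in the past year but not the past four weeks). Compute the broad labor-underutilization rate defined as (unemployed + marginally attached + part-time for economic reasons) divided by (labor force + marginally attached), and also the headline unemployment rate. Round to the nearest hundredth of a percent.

Broad underutilization rate ≈ 8.65%; headline unemployment rate ≈ 6.36%.

Labor force = 168.76 + 11.46 = 180.22 million.
Numerator = 11.46 + 1.71 + 2.56 = 15.73 million.
Denominator = 180.22 + 1.71 = 181.93 million.
Broad rate = 15.73 / 181.93 = 8.65%.
Headline unemployment rate = 11.46 / 180.22 = 6.36%.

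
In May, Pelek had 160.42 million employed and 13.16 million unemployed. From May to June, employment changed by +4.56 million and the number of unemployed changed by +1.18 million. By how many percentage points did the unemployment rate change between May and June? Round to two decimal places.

The unemployment rate changed by +0.42 percentage points.

May: labor force = 160.42 + 13.16 = 173.58; u = 13.16/173.58 = 7.58%.
June: labor force = 164.98 + 14.34 = 179.32; u = 14.34/179.32 = 8.00%.
Change = 8.00% − 7.58% = +0.42 pp.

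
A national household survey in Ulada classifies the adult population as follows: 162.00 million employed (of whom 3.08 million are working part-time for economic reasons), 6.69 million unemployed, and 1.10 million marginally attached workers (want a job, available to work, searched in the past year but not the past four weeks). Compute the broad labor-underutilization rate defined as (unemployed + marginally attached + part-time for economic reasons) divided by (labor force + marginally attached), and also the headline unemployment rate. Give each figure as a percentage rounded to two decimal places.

Broad underutilization rate ≈ 6.40%; headline unemployment rate ≈ 3.97%.

Labor force = 162.00 + 6.69 = 168.69 million.
Numerator = 6.69 + 1.10 + 3.08 = 10.87 million.
Denominator = 168.69 + 1.10 = 169.79 million.
Broad rate = 10.87 / 169.79 = 6.40%.
Headline unemployment rate = 6.69 / 168.69 = 3.97%.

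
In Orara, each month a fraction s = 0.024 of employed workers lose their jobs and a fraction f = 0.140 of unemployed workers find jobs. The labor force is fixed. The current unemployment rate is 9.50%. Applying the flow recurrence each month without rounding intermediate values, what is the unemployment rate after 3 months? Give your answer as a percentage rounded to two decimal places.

With a fixed labor force, u_{t+1} = u_t + s·(1−u_t) − f·u_t = u_t·(1−s−f) + s.
Here 1−s−f = 0.836 and s = 0.024.
u_1 = 0.095000 × 0.836 + 0.024 = 0.103420.
u_2 = 0.103420 × 0.836 + 0.024 = 0.110459.
u_3 = 0.110459 × 0.836 + 0.024 = 0.116344.

Unemployment rate after three months ≈ 11.63%.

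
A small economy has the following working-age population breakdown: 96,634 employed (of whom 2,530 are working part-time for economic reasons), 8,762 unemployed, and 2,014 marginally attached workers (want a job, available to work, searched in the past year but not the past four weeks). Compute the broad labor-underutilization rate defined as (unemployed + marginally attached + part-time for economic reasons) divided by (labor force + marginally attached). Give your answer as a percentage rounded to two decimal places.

Broad underutilization rate ≈ 12.39%.

Labor force = 96,634 + 8,762 = 105,396.
Numerator = 8,762 + 2,014 + 2,530 = 13,306.
Denominator = 105,396 + 2,014 = 107,410.
Broad rate = 13,306 / 107,410 = 12.39%.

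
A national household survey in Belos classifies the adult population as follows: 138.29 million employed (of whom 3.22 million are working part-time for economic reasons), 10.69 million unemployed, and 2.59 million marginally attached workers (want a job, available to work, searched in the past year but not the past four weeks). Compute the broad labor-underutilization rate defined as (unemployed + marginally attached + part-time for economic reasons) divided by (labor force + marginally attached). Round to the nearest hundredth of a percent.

Broad underutilization rate ≈ 10.89%.

Labor force = 138.29 + 10.69 = 148.98 million.
Numerator = 10.69 + 2.59 + 3.22 = 16.50 million.
Denominator = 148.98 + 2.59 = 151.57 million.
Broad rate = 16.50 / 151.57 = 10.89%.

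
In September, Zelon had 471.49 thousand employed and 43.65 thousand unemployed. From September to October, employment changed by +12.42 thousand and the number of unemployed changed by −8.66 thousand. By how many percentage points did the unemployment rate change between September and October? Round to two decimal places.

September: labor force = 471.49 + 43.65 = 515.14; u = 43.65/515.14 = 8.47%.
October: labor force = 483.91 + 34.99 = 518.90; u = 34.99/518.90 = 6.74%.
Change = 6.74% − 8.47% = −1.73 pp.

The unemployment rate changed by −1.73 percentage points.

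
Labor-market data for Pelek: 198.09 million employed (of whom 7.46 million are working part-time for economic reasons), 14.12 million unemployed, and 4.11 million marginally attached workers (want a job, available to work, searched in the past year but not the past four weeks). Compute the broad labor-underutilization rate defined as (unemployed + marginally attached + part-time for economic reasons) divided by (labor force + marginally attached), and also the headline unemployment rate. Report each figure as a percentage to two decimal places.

Broad underutilization rate ≈ 11.88%; headline unemployment rate ≈ 6.65%.

Labor force = 198.09 + 14.12 = 212.21 million.
Numerator = 14.12 + 4.11 + 7.46 = 25.69 million.
Denominator = 212.21 + 4.11 = 216.32 million.
Broad rate = 25.69 / 216.32 = 11.88%.
Headline unemployment rate = 14.12 / 212.21 = 6.65%.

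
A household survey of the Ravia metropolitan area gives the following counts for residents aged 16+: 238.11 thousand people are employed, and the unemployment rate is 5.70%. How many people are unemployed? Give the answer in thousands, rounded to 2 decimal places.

Let U be the number unemployed. The labor force is E + U, and U/(E+U) = 0.0570.
So U = 0.0570 × 238.11 / (1 − 0.0570) = 13.5723 / 0.9430 ≈ 14.39 thousand.

About 14.39 thousand are unemployed.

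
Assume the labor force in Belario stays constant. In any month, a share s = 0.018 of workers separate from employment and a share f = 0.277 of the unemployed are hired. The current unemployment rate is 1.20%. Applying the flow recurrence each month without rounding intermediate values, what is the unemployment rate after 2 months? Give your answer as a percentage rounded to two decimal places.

With a fixed labor force, u_{t+1} = u_t + s·(1−u_t) − f·u_t = u_t·(1−s−f) + s.
Here 1−s−f = 0.705 and s = 0.018.
u_1 = 0.012000 × 0.705 + 0.018 = 0.026460.
u_2 = 0.026460 × 0.705 + 0.018 = 0.036654.

Unemployment rate after two months ≈ 3.67%.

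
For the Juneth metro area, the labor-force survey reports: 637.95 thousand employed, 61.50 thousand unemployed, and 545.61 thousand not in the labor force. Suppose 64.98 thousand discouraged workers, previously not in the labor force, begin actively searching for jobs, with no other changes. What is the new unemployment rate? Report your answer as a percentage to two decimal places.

New unemployment rate ≈ 16.55%.

Initially, labor force = 637.95 + 61.50 = 699.45 thousand, so u = 61.50/699.45 = 8.79%.
After the change, unemployed and labor force both rise by 64.98 → E = 637.95, U = 126.48, labor force = 764.43 thousand.
New unemployment rate = 126.48 / 764.43 = 16.55%.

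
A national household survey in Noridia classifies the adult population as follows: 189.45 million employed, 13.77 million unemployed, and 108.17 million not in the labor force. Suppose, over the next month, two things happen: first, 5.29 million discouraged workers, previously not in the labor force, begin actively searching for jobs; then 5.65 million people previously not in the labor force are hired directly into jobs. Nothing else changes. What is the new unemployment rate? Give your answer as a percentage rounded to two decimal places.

Initially, labor force = 189.45 + 13.77 = 203.22 million, so u = 13.77/203.22 = 6.78%.
After the first change, unemployed and labor force both rise by 5.29 → E = 189.45, U = 19.06, labor force = 208.51 million.
After the second change, employed and labor force both rise by 5.65; unemployed unchanged → E = 195.10, U = 19.06, labor force = 214.16 million.
New unemployment rate = 19.06 / 214.16 = 8.90%.

New unemployment rate ≈ 8.90%.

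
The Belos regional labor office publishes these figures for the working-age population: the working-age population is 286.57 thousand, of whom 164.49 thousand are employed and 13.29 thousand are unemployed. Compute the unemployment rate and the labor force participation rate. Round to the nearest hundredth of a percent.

Unemployment rate ≈ 7.48%; labor force participation rate ≈ 62.04%.

Labor force = employed + unemployed = 164.49 + 13.29 = 177.78 thousand.
Unemployment rate = 13.29 / 177.78 = 7.48%.
Labor force participation rate = 177.78 / 286.57 = 62.04%.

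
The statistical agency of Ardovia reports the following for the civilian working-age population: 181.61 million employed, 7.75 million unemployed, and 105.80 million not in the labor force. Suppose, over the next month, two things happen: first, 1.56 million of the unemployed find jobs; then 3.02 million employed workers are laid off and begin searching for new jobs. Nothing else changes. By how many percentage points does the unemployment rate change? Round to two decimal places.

The unemployment rate changes by +0.77 percentage points.

Initially, labor force = 181.61 + 7.75 = 189.36 million, so u = 7.75/189.36 = 4.09%.
After the first change, unemployed falls and employed rises by 1.56; labor force unchanged → E = 183.17, U = 6.19, labor force = 189.36 million.
After the second change, employed falls and unemployed rises by 3.02; labor force unchanged → E = 180.15, U = 9.21, labor force = 189.36 million.
New unemployment rate = 9.21 / 189.36 = 4.86%.
Change = 4.86% − 4.09% = +0.77 percentage points.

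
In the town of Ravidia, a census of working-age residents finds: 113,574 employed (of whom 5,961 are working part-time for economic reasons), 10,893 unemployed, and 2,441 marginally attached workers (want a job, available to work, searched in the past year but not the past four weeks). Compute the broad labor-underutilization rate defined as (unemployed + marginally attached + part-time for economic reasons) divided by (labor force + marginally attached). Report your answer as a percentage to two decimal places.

Broad underutilization rate ≈ 15.20%.

Labor force = 113,574 + 10,893 = 124,467.
Numerator = 10,893 + 2,441 + 5,961 = 19,295.
Denominator = 124,467 + 2,441 = 126,908.
Broad rate = 19,295 / 126,908 = 15.20%.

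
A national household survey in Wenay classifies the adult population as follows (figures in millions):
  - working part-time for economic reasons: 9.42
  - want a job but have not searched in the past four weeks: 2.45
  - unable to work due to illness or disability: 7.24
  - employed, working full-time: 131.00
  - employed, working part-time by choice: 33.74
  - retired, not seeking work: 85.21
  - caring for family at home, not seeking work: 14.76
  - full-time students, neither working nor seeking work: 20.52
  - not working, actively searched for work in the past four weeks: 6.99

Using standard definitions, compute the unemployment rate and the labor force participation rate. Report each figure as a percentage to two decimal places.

Employed = 9.42 + 131.00 + 33.74 = 174.16 million (anyone who worked, including part-time for economic reasons, counts as employed).
Unemployed = 6.99 million.
Labor force = 174.16 + 6.99 = 181.15 million.
Not in labor force = 2.45 + 7.24 + 85.21 + 14.76 + 20.52 = 130.18 million (those not working and not actively searching are outside the labor force — including those who want a job but have given up searching).
Civilian working-age population = 181.15 + 130.18 = 311.33 million.
Unemployment rate = 6.99 / 181.15 = 3.86%.
Labor force participation rate = 181.15 / 311.33 = 58.19%.

Unemployment rate ≈ 3.86%; labor force participation rate ≈ 58.19%.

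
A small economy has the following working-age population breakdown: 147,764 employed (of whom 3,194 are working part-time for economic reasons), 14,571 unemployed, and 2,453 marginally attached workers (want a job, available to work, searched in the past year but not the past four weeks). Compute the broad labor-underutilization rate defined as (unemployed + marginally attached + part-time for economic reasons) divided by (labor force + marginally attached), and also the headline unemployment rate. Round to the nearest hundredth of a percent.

Broad underutilization rate ≈ 12.27%; headline unemployment rate ≈ 8.98%.

Labor force = 147,764 + 14,571 = 162,335.
Numerator = 14,571 + 2,453 + 3,194 = 20,218.
Denominator = 162,335 + 2,453 = 164,788.
Broad rate = 20,218 / 164,788 = 12.27%.
Headline unemployment rate = 14,571 / 162,335 = 8.98%.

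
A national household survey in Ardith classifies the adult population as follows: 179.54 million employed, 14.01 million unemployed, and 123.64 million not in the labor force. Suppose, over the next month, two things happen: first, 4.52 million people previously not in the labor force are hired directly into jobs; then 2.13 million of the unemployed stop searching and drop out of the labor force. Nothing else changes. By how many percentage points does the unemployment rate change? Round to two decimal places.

The unemployment rate changes by −1.18 percentage points.

Initially, labor force = 179.54 + 14.01 = 193.55 million, so u = 14.01/193.55 = 7.24%.
After the first change, employed and labor force both rise by 4.52; unemployed unchanged → E = 184.06, U = 14.01, labor force = 198.07 million.
After the second change, unemployed and labor force both fall by 2.13 → E = 184.06, U = 11.88, labor force = 195.94 million.
New unemployment rate = 11.88 / 195.94 = 6.06%.
Change = 6.06% − 7.24% = −1.18 percentage points.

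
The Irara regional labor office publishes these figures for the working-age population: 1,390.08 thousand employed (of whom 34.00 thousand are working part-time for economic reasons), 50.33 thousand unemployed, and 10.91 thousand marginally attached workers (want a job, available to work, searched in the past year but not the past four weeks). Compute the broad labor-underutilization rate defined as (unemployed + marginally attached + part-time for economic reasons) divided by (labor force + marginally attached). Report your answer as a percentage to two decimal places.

Broad underutilization rate ≈ 6.56%.

Labor force = 1,390.08 + 50.33 = 1,440.41 thousand.
Numerator = 50.33 + 10.91 + 34.00 = 95.24 thousand.
Denominator = 1,440.41 + 10.91 = 1,451.32 thousand.
Broad rate = 95.24 / 1,451.32 = 6.56%.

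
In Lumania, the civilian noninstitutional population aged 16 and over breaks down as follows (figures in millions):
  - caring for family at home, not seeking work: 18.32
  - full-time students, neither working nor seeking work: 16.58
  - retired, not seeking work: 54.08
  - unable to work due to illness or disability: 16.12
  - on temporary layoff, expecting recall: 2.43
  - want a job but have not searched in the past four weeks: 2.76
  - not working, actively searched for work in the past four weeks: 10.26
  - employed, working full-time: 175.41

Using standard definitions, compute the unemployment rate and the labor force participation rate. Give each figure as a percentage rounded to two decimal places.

Employed = 175.41 million.
Unemployed = 2.43 + 10.26 = 12.69 million (jobless and actively searching, or on temporary layoff).
Labor force = 175.41 + 12.69 = 188.10 million.
Not in labor force = 18.32 + 16.58 + 54.08 + 16.12 + 2.76 = 107.86 million (those not working and not actively searching are outside the labor force — including those who want a job but have given up searching).
Civilian working-age population = 188.10 + 107.86 = 295.96 million.
Unemployment rate = 12.69 / 188.10 = 6.75%.
Labor force participation rate = 188.10 / 295.96 = 63.56%.

Unemployment rate ≈ 6.75%; labor force participation rate ≈ 63.56%.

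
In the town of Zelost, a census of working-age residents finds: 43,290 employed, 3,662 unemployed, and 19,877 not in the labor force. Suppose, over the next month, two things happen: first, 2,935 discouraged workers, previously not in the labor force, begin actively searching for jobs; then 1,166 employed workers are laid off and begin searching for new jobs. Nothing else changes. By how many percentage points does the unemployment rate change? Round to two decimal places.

Initially, labor force = 43,290 + 3,662 = 46,952, so u = 3,662/46,952 = 7.80%.
After the first change, unemployed and labor force both rise by 2,935 → E = 43,290, U = 6,597, labor force = 49,887.
After the second change, employed falls and unemployed rises by 1,166; labor force unchanged → E = 42,124, U = 7,763, labor force = 49,887.
New unemployment rate = 7,763 / 49,887 = 15.56%.
Change = 15.56% − 7.80% = +7.76 percentage points.

The unemployment rate changes by +7.76 percentage points.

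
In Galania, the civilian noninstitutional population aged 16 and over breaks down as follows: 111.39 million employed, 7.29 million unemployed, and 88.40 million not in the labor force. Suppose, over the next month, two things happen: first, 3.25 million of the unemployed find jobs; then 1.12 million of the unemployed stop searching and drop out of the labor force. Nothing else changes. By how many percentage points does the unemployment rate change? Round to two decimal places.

The unemployment rate changes by −3.66 percentage points.

Initially, labor force = 111.39 + 7.29 = 118.68 million, so u = 7.29/118.68 = 6.14%.
After the first change, unemployed falls and employed rises by 3.25; labor force unchanged → E = 114.64, U = 4.04, labor force = 118.68 million.
After the second change, unemployed and labor force both fall by 1.12 → E = 114.64, U = 2.92, labor force = 117.56 million.
New unemployment rate = 2.92 / 117.56 = 2.48%.
Change = 2.48% − 6.14% = −3.66 percentage points.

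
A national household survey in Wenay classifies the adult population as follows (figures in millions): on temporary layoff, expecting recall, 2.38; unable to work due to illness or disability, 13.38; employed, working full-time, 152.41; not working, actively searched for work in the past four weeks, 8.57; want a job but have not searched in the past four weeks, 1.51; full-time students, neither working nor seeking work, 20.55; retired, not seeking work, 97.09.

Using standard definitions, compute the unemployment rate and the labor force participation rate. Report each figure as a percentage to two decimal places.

Employed = 152.41 million.
Unemployed = 2.38 + 8.57 = 10.95 million (jobless and actively searching, or on temporary layoff).
Labor force = 152.41 + 10.95 = 163.36 million.
Not in labor force = 13.38 + 1.51 + 20.55 + 97.09 = 132.53 million (those not working and not actively searching are outside the labor force — including those who want a job but have given up searching).
Civilian working-age population = 163.36 + 132.53 = 295.89 million.
Unemployment rate = 10.95 / 163.36 = 6.70%.
Labor force participation rate = 163.36 / 295.89 = 55.21%.

Unemployment rate ≈ 6.70%; labor force participation rate ≈ 55.21%.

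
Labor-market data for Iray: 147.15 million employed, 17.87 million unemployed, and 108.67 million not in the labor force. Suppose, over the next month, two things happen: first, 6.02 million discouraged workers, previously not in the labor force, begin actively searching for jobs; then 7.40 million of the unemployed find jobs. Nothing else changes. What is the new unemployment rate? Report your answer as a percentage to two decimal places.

New unemployment rate ≈ 9.64%.

Initially, labor force = 147.15 + 17.87 = 165.02 million, so u = 17.87/165.02 = 10.83%.
After the first change, unemployed and labor force both rise by 6.02 → E = 147.15, U = 23.89, labor force = 171.04 million.
After the second change, unemployed falls and employed rises by 7.40; labor force unchanged → E = 154.55, U = 16.49, labor force = 171.04 million.
New unemployment rate = 16.49 / 171.04 = 9.64%.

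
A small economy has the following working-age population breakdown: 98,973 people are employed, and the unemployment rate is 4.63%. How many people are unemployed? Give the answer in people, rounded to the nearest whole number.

About 4,805 are unemployed.

Let U be the number unemployed. The labor force is E + U, and U/(E+U) = 0.0463.
So U = 0.0463 × 98,973 / (1 − 0.0463) = 4582.45 / 0.9537 ≈ 4,805.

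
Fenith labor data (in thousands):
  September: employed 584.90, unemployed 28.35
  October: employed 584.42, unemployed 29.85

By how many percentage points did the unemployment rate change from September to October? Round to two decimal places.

September: labor force = 584.90 + 28.35 = 613.25; u = 28.35/613.25 = 4.62%.
October: labor force = 584.42 + 29.85 = 614.27; u = 29.85/614.27 = 4.86%.
Change = 4.86% − 4.62% = +0.24 pp.

The unemployment rate changed by +0.24 percentage points.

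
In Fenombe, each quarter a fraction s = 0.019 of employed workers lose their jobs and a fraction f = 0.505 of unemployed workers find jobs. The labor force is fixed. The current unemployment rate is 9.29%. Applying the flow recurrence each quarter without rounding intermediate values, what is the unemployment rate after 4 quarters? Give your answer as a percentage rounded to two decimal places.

Unemployment rate after four quarters ≈ 3.92%.

With a fixed labor force, u_{t+1} = u_t + s·(1−u_t) − f·u_t = u_t·(1−s−f) + s.
Here 1−s−f = 0.476 and s = 0.019.
u_1 = 0.092900 × 0.476 + 0.019 = 0.063220.
u_2 = 0.063220 × 0.476 + 0.019 = 0.049093.
u_3 = 0.049093 × 0.476 + 0.019 = 0.042368.
u_4 = 0.042368 × 0.476 + 0.019 = 0.039167.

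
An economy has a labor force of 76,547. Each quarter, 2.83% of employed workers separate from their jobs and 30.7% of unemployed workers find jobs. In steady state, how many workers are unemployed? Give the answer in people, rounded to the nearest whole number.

About 6,461 are unemployed in steady state.

Steady-state unemployment rate u* = s/(s+f) = 2.83/(2.83+30.7) = 0.084402.
Unemployed = u* × labor force = 0.084402 × 76,547 ≈ 6,461.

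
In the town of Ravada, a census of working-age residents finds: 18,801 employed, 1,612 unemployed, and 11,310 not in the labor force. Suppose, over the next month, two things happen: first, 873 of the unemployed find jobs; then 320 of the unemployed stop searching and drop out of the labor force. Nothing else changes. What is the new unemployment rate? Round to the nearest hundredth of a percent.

Initially, labor force = 18,801 + 1,612 = 20,413, so u = 1,612/20,413 = 7.90%.
After the first change, unemployed falls and employed rises by 873; labor force unchanged → E = 19,674, U = 739, labor force = 20,413.
After the second change, unemployed and labor force both fall by 320 → E = 19,674, U = 419, labor force = 20,093.
New unemployment rate = 419 / 20,093 = 2.09%.

New unemployment rate ≈ 2.09%.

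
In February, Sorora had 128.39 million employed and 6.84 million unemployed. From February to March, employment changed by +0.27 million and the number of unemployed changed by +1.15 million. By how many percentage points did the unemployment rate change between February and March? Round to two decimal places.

February: labor force = 128.39 + 6.84 = 135.23; u = 6.84/135.23 = 5.06%.
March: labor force = 128.66 + 7.99 = 136.65; u = 7.99/136.65 = 5.85%.
Change = 5.85% − 5.06% = +0.79 pp.

The unemployment rate changed by +0.79 percentage points.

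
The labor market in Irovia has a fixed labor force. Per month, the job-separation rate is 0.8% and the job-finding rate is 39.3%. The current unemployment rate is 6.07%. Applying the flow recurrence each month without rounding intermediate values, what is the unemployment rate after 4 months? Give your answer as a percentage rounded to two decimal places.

Unemployment rate after four months ≈ 2.52%.

With a fixed labor force, u_{t+1} = u_t + s·(1−u_t) − f·u_t = u_t·(1−s−f) + s.
Here 1−s−f = 0.599 and s = 0.008.
u_1 = 0.060700 × 0.599 + 0.008 = 0.044359.
u_2 = 0.044359 × 0.599 + 0.008 = 0.034571.
u_3 = 0.034571 × 0.599 + 0.008 = 0.028708.
u_4 = 0.028708 × 0.599 + 0.008 = 0.025196.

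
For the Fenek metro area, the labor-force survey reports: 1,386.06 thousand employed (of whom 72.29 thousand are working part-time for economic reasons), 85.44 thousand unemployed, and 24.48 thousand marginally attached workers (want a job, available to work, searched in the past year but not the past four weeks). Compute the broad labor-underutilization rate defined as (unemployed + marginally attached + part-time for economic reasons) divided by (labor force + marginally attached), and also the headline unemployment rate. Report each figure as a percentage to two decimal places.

Broad underutilization rate ≈ 12.18%; headline unemployment rate ≈ 5.81%.

Labor force = 1,386.06 + 85.44 = 1,471.50 thousand.
Numerator = 85.44 + 24.48 + 72.29 = 182.21 thousand.
Denominator = 1,471.50 + 24.48 = 1,495.98 thousand.
Broad rate = 182.21 / 1,495.98 = 12.18%.
Headline unemployment rate = 85.44 / 1,471.50 = 5.81%.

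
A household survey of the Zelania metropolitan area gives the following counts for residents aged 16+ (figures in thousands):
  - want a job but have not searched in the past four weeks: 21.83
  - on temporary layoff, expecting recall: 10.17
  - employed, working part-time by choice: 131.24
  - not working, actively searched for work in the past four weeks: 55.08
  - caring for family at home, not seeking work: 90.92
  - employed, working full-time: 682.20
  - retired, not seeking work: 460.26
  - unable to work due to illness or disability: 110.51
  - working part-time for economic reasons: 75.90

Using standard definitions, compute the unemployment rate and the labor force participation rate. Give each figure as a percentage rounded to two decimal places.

Unemployment rate ≈ 6.84%; labor force participation rate ≈ 58.27%.

Employed = 131.24 + 682.20 + 75.90 = 889.34 thousand (anyone who worked, including part-time for economic reasons, counts as employed).
Unemployed = 10.17 + 55.08 = 65.25 thousand (jobless and actively searching, or on temporary layoff).
Labor force = 889.34 + 65.25 = 954.59 thousand.
Not in labor force = 21.83 + 90.92 + 460.26 + 110.51 = 683.52 thousand (those not working and not actively searching are outside the labor force — including those who want a job but have given up searching).
Civilian working-age population = 954.59 + 683.52 = 1,638.11 thousand.
Unemployment rate = 65.25 / 954.59 = 6.84%.
Labor force participation rate = 954.59 / 1,638.11 = 58.27%.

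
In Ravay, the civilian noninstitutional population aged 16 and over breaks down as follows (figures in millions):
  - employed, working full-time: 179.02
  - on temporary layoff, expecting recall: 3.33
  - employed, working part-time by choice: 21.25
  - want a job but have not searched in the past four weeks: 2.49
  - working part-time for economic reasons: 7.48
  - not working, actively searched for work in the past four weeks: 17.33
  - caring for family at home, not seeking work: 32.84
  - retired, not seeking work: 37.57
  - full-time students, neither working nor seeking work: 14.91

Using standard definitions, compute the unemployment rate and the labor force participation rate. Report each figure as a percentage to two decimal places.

Unemployment rate ≈ 9.05%; labor force participation rate ≈ 72.23%.

Employed = 179.02 + 21.25 + 7.48 = 207.75 million (anyone who worked, including part-time for economic reasons, counts as employed).
Unemployed = 3.33 + 17.33 = 20.66 million (jobless and actively searching, or on temporary layoff).
Labor force = 207.75 + 20.66 = 228.41 million.
Not in labor force = 2.49 + 32.84 + 37.57 + 14.91 = 87.81 million (those not working and not actively searching are outside the labor force — including those who want a job but have given up searching).
Civilian working-age population = 228.41 + 87.81 = 316.22 million.
Unemployment rate = 20.66 / 228.41 = 9.05%.
Labor force participation rate = 228.41 / 316.22 = 72.23%.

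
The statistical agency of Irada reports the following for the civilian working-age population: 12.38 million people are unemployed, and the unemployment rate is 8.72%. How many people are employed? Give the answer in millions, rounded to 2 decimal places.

About 129.59 million are employed.

Labor force = U / u = 12.38 / 0.0872 ≈ 141.97 million.
Employed = labor force − unemployed = 141.97 − 12.38 = 129.59 million.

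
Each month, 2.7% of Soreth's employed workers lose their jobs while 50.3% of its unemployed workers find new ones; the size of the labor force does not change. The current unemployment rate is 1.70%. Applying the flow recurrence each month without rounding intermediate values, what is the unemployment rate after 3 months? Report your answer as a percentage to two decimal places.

With a fixed labor force, u_{t+1} = u_t + s·(1−u_t) − f·u_t = u_t·(1−s−f) + s.
Here 1−s−f = 0.470 and s = 0.027.
u_1 = 0.017000 × 0.470 + 0.027 = 0.034990.
u_2 = 0.034990 × 0.470 + 0.027 = 0.043445.
u_3 = 0.043445 × 0.470 + 0.027 = 0.047419.

Unemployment rate after three months ≈ 4.74%.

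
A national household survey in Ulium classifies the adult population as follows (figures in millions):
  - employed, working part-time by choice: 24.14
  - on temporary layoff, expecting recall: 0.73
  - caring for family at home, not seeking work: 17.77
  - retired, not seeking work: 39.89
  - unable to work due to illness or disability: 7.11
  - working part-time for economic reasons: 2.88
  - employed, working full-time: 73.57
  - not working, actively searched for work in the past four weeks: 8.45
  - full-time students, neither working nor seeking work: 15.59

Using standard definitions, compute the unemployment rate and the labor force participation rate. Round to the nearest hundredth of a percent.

Employed = 24.14 + 2.88 + 73.57 = 100.59 million (anyone who worked, including part-time for economic reasons, counts as employed).
Unemployed = 0.73 + 8.45 = 9.18 million (jobless and actively searching, or on temporary layoff).
Labor force = 100.59 + 9.18 = 109.77 million.
Not in labor force = 17.77 + 39.89 + 7.11 + 15.59 = 80.36 million (those not working and not actively searching are outside the labor force).
Civilian working-age population = 109.77 + 80.36 = 190.13 million.
Unemployment rate = 9.18 / 109.77 = 8.36%.
Labor force participation rate = 109.77 / 190.13 = 57.73%.

Unemployment rate ≈ 8.36%; labor force participation rate ≈ 57.73%.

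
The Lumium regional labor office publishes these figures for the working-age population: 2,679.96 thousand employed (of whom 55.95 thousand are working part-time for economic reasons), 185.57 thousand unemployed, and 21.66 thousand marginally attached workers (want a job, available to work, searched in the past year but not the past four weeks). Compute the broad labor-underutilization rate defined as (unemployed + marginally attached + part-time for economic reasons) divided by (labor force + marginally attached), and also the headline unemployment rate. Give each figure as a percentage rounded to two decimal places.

Broad underutilization rate ≈ 9.12%; headline unemployment rate ≈ 6.48%.

Labor force = 2,679.96 + 185.57 = 2,865.53 thousand.
Numerator = 185.57 + 21.66 + 55.95 = 263.18 thousand.
Denominator = 2,865.53 + 21.66 = 2,887.19 thousand.
Broad rate = 263.18 / 2,887.19 = 9.12%.
Headline unemployment rate = 185.57 / 2,865.53 = 6.48%.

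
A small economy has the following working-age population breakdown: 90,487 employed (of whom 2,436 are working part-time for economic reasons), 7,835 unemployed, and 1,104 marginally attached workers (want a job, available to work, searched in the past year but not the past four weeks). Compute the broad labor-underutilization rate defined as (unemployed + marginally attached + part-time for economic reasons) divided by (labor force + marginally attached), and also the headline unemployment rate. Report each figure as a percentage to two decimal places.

Labor force = 90,487 + 7,835 = 98,322.
Numerator = 7,835 + 1,104 + 2,436 = 11,375.
Denominator = 98,322 + 1,104 = 99,426.
Broad rate = 11,375 / 99,426 = 11.44%.
Headline unemployment rate = 7,835 / 98,322 = 7.97%.

Broad underutilization rate ≈ 11.44%; headline unemployment rate ≈ 7.97%.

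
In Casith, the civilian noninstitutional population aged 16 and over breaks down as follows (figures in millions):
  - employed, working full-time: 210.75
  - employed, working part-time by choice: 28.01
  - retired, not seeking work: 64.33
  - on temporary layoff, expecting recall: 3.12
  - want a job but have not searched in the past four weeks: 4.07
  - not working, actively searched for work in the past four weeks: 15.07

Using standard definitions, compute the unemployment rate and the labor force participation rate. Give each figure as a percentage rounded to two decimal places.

Unemployment rate ≈ 7.08%; labor force participation rate ≈ 78.98%.

Employed = 210.75 + 28.01 = 238.76 million.
Unemployed = 3.12 + 15.07 = 18.19 million (jobless and actively searching, or on temporary layoff).
Labor force = 238.76 + 18.19 = 256.95 million.
Not in labor force = 64.33 + 4.07 = 68.40 million (those not working and not actively searching are outside the labor force — including those who want a job but have given up searching).
Civilian working-age population = 256.95 + 68.40 = 325.35 million.
Unemployment rate = 18.19 / 256.95 = 7.08%.
Labor force participation rate = 256.95 / 325.35 = 78.98%.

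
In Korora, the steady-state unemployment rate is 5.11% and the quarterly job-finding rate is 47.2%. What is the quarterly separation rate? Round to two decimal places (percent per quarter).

From u* = s/(s+f): s = u·f/(1−u).
s = 0.0511 × 47.2 / (1 − 0.0511) = 2.4119 / 0.9489 ≈ 2.54% per quarter.

Separation rate ≈ 2.54% per quarter.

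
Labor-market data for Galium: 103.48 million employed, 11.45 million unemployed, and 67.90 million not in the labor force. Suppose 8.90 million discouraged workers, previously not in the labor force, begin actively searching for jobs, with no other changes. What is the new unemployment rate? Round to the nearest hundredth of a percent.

Initially, labor force = 103.48 + 11.45 = 114.93 million, so u = 11.45/114.93 = 9.96%.
After the change, unemployed and labor force both rise by 8.90 → E = 103.48, U = 20.35, labor force = 123.83 million.
New unemployment rate = 20.35 / 123.83 = 16.43%.

New unemployment rate ≈ 16.43%.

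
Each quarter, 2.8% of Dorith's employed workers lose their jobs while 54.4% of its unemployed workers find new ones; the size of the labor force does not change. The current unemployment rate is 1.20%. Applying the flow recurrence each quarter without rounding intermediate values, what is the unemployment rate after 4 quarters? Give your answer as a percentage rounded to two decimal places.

Unemployment rate after four quarters ≈ 4.77%.

With a fixed labor force, u_{t+1} = u_t + s·(1−u_t) − f·u_t = u_t·(1−s−f) + s.
Here 1−s−f = 0.428 and s = 0.028.
u_1 = 0.012000 × 0.428 + 0.028 = 0.033136.
u_2 = 0.033136 × 0.428 + 0.028 = 0.042182.
u_3 = 0.042182 × 0.428 + 0.028 = 0.046054.
u_4 = 0.046054 × 0.428 + 0.028 = 0.047711.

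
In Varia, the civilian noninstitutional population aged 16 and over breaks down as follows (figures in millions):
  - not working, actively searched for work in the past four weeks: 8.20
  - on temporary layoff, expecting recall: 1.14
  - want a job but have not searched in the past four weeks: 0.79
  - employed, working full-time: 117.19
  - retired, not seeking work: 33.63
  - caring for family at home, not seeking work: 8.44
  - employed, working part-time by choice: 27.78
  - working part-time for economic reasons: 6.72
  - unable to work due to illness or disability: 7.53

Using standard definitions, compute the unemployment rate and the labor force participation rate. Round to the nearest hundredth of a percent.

Employed = 117.19 + 27.78 + 6.72 = 151.69 million (anyone who worked, including part-time for economic reasons, counts as employed).
Unemployed = 8.20 + 1.14 = 9.34 million (jobless and actively searching, or on temporary layoff).
Labor force = 151.69 + 9.34 = 161.03 million.
Not in labor force = 0.79 + 33.63 + 8.44 + 7.53 = 50.39 million (those not working and not actively searching are outside the labor force — including those who want a job but have given up searching).
Civilian working-age population = 161.03 + 50.39 = 211.42 million.
Unemployment rate = 9.34 / 161.03 = 5.80%.
Labor force participation rate = 161.03 / 211.42 = 76.17%.

Unemployment rate ≈ 5.80%; labor force participation rate ≈ 76.17%.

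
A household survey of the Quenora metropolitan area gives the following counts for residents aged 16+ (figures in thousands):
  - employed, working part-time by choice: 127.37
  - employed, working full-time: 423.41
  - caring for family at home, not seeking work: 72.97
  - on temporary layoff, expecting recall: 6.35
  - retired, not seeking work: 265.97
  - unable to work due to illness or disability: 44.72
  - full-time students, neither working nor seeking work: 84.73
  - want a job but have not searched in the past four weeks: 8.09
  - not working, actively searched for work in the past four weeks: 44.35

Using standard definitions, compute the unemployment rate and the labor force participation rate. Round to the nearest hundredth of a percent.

Unemployment rate ≈ 8.43%; labor force participation rate ≈ 55.80%.

Employed = 127.37 + 423.41 = 550.78 thousand.
Unemployed = 6.35 + 44.35 = 50.70 thousand (jobless and actively searching, or on temporary layoff).
Labor force = 550.78 + 50.70 = 601.48 thousand.
Not in labor force = 72.97 + 265.97 + 44.72 + 84.73 + 8.09 = 476.48 thousand (those not working and not actively searching are outside the labor force — including those who want a job but have given up searching).
Civilian working-age population = 601.48 + 476.48 = 1,077.96 thousand.
Unemployment rate = 50.70 / 601.48 = 8.43%.
Labor force participation rate = 601.48 / 1,077.96 = 55.80%.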